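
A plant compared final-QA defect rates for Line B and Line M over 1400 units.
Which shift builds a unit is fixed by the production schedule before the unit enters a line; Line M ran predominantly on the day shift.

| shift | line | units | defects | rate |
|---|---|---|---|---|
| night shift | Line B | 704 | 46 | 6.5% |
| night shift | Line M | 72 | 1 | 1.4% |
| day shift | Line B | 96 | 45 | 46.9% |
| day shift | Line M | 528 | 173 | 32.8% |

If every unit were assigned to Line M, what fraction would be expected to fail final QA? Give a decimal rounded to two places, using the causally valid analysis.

Shift satisfies the back-door criterion: it is not a descendant of the line, and it blocks the spurious path from line to outcome. Adjusting for it (i.e., using the within-shift rates) gives the causal effect.
Standardising Line M to the population shift mix: 0.554·1/72 + 0.446·173/528 = 0.154.

0.15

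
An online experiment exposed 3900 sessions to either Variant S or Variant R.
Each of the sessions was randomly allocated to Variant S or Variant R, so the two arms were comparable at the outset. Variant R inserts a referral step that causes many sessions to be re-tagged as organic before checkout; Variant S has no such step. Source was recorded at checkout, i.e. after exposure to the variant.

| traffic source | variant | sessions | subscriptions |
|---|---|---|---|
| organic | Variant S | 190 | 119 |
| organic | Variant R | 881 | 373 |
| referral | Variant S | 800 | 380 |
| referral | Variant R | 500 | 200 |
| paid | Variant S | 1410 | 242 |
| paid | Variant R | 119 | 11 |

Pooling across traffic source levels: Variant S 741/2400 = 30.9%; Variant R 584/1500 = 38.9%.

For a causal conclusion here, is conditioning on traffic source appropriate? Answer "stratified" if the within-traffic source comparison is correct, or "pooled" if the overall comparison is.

pooled

Traffic source lies on the pathway variant → traffic source → outcome, so adjusting for it blocks the indirect effect. For the total causal effect of variant, use the unadjusted pooled rates.
Pooled: Variant S 30.9% vs Variant R 38.9%; Variant R is higher overall.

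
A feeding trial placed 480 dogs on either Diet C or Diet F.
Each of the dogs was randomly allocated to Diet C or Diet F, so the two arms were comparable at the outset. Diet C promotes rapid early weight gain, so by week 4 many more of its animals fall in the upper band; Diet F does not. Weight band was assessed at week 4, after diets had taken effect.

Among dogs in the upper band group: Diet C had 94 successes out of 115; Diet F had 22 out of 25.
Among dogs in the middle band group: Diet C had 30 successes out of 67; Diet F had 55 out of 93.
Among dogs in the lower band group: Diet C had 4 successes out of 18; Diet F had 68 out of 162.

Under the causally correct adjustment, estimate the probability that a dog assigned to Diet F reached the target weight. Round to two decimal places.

Diet F is higher inside every week-4 weight band stratum but Diet C is higher in aggregate. Whether to stratify depends on how week-4 weight band relates to the diet.
Week-4 weight band here is a post-treatment variable shaped by the diet; conditioning on it would introduce bias rather than remove it. The overall comparison is the causal one.
So P(outcome | do(Diet F)) is just the pooled rate for Diet F: 145/280 = 0.518.

0.52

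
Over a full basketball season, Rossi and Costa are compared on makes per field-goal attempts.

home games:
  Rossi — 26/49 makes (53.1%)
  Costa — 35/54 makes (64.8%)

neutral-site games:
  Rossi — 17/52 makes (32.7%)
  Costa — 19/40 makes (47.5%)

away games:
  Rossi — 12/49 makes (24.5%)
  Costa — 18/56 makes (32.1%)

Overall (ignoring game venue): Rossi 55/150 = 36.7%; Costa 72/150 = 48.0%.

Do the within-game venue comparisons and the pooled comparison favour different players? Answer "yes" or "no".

no

Within each game venue level (home games 53.1% vs 64.8%; neutral-site games 32.7% vs 47.5%; away games 24.5% vs 32.1%), Costa has the higher rate every time. Pooled: 36.7% vs 48.0% — Costa has the higher rate overall. They agree.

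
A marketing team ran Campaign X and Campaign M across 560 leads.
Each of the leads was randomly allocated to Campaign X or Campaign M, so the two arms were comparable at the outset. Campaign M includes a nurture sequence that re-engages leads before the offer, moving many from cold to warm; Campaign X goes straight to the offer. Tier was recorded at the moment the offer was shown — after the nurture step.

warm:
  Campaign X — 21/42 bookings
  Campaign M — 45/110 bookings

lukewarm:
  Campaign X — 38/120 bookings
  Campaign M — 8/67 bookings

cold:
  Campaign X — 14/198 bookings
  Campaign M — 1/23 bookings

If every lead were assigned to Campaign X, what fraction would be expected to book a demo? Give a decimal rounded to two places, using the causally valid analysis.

The stratified and pooled comparisons disagree (Campaign X wins within each engagement tier; Campaign M wins overall), so the answer turns on the causal role of engagement tier.
Stratifying would compare campaigns among leads the campaigns themselves sorted into engagement tier groups — a form of selection on an intermediate. The unconditioned pooled rates give the total causal effect.
So P(outcome | do(Campaign X)) is just the pooled rate for Campaign X: 73/360 = 0.203.

0.20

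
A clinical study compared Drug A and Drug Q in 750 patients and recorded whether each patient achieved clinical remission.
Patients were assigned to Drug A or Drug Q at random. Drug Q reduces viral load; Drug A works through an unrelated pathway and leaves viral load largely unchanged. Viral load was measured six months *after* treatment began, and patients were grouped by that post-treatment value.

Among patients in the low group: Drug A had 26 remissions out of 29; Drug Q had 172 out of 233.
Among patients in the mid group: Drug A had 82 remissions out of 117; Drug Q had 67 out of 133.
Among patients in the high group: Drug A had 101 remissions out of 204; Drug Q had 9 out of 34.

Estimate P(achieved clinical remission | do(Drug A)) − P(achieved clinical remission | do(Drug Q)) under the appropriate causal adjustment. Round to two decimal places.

-0.02

Viral load here is a post-treatment variable shaped by the drug; conditioning on it would introduce bias rather than remove it. The overall comparison is the causal one.
The causal difference is the pooled difference: 0.597 − 0.620 = -0.023.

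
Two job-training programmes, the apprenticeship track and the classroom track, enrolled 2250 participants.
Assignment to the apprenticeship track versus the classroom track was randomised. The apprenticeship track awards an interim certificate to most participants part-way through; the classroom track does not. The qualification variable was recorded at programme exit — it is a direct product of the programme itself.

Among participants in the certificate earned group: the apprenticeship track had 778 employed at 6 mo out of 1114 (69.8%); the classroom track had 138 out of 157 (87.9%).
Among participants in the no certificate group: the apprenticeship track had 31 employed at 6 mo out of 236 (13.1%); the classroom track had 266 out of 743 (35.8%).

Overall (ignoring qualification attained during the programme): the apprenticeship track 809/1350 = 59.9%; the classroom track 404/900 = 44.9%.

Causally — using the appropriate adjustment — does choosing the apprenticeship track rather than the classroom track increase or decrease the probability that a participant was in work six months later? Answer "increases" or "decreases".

The distribution of qualification attained during the programme is itself part of what the programme does — it is an intermediate outcome. Holding it fixed would remove that part of the effect; the total effect is the pooled difference.
Pooled: the apprenticeship track 59.9% vs the classroom track 44.9%; the apprenticeship track is higher overall.

increases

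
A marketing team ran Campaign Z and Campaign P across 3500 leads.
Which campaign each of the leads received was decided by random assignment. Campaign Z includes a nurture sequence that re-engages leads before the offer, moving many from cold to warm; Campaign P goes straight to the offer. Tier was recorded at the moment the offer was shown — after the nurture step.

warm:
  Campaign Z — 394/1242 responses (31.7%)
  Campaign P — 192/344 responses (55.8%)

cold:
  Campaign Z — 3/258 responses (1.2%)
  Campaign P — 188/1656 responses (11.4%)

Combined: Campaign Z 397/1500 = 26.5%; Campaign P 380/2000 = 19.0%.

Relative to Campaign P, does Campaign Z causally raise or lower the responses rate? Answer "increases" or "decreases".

Engagement tier is downstream of the campaign. One should not condition on a consequence of treatment, so the overall rates are the right comparison.
Pooled: Campaign Z 26.5% vs Campaign P 19.0%; Campaign Z is higher overall.

increases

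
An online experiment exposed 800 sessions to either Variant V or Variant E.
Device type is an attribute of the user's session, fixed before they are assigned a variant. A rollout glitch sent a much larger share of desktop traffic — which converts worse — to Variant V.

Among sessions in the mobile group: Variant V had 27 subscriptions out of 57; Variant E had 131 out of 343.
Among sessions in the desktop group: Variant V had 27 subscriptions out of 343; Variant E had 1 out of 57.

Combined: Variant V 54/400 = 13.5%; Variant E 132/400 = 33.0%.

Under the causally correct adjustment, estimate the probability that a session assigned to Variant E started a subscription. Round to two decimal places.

Device type differs across variants for reasons unrelated to any effect of the variant itself, and it separately predicts the outcome — a classic confounder. We must compare within device type levels.
Standardising Variant E to the population device type mix: 0.500·131/343 + 0.500·1/57 = 0.200.

0.20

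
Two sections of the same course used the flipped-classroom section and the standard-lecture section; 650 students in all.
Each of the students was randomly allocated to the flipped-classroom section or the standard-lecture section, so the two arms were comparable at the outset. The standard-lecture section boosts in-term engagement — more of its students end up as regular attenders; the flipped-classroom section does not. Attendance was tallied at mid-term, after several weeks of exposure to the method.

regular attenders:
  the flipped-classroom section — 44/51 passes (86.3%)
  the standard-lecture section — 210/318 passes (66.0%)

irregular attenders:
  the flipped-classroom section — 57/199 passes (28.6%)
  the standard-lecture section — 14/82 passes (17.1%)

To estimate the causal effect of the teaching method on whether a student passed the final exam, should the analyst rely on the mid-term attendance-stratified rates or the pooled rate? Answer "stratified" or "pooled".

pooled

The mid-term attendance-specific comparison favours the flipped-classroom section throughout, but the pooled figures favour the standard-lecture section. The question is whether to condition on mid-term attendance.
Mid-term attendance here is a post-treatment variable shaped by the teaching method; conditioning on it would introduce bias rather than remove it. The overall comparison is the causal one.
Pooled: the flipped-classroom section 40.4% vs the standard-lecture section 56.0%; the standard-lecture section is higher overall.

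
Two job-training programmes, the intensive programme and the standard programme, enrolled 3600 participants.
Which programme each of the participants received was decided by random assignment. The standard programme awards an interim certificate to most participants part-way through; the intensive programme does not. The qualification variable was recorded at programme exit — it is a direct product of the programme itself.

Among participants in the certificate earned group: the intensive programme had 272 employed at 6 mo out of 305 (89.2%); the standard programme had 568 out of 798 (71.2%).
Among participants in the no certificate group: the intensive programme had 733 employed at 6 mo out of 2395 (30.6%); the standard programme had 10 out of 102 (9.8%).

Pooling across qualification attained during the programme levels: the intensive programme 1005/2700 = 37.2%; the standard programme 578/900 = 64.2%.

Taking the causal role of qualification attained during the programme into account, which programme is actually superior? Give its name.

the standard programme

The qualification attained during the programme-specific comparison favours the intensive programme throughout, but the pooled figures favour the standard programme. The question is whether to condition on qualification attained during the programme.
The distribution of qualification attained during the programme is itself part of what the programme does — it is an intermediate outcome. Holding it fixed would remove that part of the effect; the total effect is the pooled difference.
Pooled: the intensive programme 37.2% vs the standard programme 64.2%; the standard programme is higher overall.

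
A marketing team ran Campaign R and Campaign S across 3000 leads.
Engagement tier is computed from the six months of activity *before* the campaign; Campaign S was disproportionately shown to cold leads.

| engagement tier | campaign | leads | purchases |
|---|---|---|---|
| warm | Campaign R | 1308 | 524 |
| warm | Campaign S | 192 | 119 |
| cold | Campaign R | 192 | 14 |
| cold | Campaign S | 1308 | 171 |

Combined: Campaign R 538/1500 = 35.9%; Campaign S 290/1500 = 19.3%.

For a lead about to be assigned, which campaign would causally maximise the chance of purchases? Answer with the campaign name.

Campaign S is higher inside every engagement tier stratum but Campaign R is higher in aggregate. Whether to stratify depends on how engagement tier relates to the campaign.
Here engagement tier is a common cause — it drives both which campaign a case falls under and the outcome. The crude comparison mixes populations; the stratum-specific rates are the causally relevant ones.
Within each level — warm: 40.1% vs 62.0%; cold: 7.3% vs 13.1% — Campaign S is higher every time.

Campaign S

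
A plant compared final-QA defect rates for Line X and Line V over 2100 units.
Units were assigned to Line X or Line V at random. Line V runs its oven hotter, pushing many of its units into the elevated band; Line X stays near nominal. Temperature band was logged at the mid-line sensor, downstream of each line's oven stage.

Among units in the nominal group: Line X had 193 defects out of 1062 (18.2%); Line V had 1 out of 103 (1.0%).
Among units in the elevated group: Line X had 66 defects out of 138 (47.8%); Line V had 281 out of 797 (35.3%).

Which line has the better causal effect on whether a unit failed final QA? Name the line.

Line X

Line V is lower inside every in-process temperature band stratum but Line X is lower in aggregate. Whether to stratify depends on how in-process temperature band relates to the line.
In-process temperature band here is a post-treatment variable shaped by the line; conditioning on it would introduce bias rather than remove it. The overall comparison is the causal one.
Pooled: Line X 21.6% vs Line V 31.3%; Line X is lower overall.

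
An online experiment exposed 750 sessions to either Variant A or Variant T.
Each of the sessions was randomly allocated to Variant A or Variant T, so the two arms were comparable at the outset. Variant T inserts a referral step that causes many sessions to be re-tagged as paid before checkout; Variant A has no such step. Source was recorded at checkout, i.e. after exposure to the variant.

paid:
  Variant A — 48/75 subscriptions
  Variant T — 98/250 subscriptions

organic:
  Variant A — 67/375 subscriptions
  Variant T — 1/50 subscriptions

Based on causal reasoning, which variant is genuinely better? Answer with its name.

Variant T

The traffic source-specific comparison favours Variant A throughout, but the pooled figures favour Variant T. The question is whether to condition on traffic source.
Traffic source is downstream of the variant. One should not condition on a consequence of treatment, so the overall rates are the right comparison.
Pooled: Variant A 25.6% vs Variant T 33.0%; Variant T is higher overall.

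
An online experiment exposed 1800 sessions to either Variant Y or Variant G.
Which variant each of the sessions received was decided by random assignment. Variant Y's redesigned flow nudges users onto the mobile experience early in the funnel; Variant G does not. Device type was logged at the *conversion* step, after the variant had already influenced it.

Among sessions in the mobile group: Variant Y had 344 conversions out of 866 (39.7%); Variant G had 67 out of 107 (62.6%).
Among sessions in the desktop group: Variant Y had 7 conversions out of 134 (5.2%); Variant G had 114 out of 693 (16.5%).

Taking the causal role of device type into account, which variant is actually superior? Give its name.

Device type is recorded after the variant and is itself shifted by it — it sits on the causal path from variant to outcome. Conditioning on a mediator would strip out part of the effect we want; the pooled comparison gives the total causal effect.
Pooled: Variant Y 35.1% vs Variant G 22.6%; Variant Y is higher overall.

Variant Y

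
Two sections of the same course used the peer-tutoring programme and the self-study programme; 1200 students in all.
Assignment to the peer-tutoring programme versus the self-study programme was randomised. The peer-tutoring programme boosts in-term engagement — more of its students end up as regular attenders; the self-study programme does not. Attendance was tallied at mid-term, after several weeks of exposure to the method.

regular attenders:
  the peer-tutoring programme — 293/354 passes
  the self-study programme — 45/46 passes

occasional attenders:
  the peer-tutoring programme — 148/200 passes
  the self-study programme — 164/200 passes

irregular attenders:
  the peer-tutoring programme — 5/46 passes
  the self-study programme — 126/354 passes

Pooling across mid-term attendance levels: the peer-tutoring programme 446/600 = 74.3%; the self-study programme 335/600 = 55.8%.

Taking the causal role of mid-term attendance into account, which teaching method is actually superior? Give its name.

Because the teaching method influences mid-term attendance, mid-term attendance is a post-treatment mediator, not a confounder. Stratifying on it would bias the estimate; the causal effect is the crude pooled difference.
Pooled: the peer-tutoring programme 74.3% vs the self-study programme 55.8%; the peer-tutoring programme is higher overall.

the peer-tutoring programme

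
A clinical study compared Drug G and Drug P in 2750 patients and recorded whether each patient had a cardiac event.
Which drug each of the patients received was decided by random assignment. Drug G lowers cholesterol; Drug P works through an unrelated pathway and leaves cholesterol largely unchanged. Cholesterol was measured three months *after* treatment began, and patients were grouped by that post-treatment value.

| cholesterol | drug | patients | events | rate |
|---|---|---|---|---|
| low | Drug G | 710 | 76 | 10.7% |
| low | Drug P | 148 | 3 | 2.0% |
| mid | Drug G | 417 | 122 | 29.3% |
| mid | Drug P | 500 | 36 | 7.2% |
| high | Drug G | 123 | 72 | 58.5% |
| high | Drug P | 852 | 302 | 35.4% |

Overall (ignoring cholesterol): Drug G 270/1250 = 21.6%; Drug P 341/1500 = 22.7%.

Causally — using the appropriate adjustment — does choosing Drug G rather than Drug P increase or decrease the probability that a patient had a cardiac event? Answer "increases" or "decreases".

The stratified and pooled comparisons disagree (Drug P wins within each cholesterol; Drug G wins overall), so the answer turns on the causal role of cholesterol.
Because the drug influences cholesterol, cholesterol is a post-treatment mediator, not a confounder. Stratifying on it would bias the estimate; the causal effect is the crude pooled difference.
Pooled: Drug G 21.6% vs Drug P 22.7%; Drug G is lower overall.

decreases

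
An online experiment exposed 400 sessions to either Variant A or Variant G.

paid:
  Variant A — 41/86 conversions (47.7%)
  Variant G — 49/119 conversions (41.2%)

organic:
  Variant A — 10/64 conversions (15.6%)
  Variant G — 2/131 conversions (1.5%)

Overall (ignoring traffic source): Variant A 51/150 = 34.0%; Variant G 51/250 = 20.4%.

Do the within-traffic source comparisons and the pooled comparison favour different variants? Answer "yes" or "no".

no

Within each traffic source level (paid 47.7% vs 41.2%; organic 15.6% vs 1.5%), Variant A has the higher rate every time. Pooled: 34.0% vs 20.4% — Variant A has the higher rate overall. They agree.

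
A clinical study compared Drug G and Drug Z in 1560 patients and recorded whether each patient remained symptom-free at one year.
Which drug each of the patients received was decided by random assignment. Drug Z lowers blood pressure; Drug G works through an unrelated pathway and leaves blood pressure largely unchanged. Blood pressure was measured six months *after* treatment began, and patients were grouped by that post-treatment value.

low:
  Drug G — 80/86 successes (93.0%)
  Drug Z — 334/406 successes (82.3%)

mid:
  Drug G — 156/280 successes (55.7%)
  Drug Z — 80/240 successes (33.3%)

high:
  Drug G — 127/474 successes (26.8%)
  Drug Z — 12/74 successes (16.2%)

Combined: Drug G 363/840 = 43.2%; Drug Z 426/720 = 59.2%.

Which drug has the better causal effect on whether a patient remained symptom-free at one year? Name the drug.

Within every blood pressure level Drug G has the higher rate, yet pooled Drug Z does — Simpson's reversal.
The distribution of blood pressure is itself part of what the drug does — it is an intermediate outcome. Holding it fixed would remove that part of the effect; the total effect is the pooled difference.
Pooled: Drug G 43.2% vs Drug Z 59.2%; Drug Z is higher overall.

Drug Z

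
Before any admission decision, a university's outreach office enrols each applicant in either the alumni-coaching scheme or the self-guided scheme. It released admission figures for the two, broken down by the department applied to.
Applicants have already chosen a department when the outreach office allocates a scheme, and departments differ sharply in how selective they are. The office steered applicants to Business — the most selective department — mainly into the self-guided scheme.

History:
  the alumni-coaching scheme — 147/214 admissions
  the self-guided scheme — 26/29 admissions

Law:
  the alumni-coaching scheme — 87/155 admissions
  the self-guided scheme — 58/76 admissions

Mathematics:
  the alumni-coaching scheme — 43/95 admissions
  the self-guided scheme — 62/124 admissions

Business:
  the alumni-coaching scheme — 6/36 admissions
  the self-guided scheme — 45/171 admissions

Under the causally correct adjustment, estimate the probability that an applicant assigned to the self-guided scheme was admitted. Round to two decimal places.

Here department is a common cause — it drives both which outreach scheme a case falls under and the outcome. The crude comparison mixes populations; the stratum-specific rates are the causally relevant ones.
Standardising the self-guided scheme to the population department mix: 0.270·26/29 + 0.257·58/76 + 0.243·62/124 + 0.230·45/171 = 0.620.

0.62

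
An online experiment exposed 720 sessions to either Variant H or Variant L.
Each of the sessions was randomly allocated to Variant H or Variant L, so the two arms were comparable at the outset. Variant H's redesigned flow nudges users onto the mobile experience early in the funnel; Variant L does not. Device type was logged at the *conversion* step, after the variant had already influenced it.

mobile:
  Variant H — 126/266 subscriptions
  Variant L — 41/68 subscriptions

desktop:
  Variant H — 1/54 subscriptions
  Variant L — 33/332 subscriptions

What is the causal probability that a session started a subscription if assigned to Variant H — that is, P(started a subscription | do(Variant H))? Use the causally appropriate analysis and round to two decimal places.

0.40

Device type is recorded after the variant and is itself shifted by it — it sits on the causal path from variant to outcome. Conditioning on a mediator would strip out part of the effect we want; the pooled comparison gives the total causal effect.
So P(outcome | do(Variant H)) is just the pooled rate for Variant H: 127/320 = 0.397.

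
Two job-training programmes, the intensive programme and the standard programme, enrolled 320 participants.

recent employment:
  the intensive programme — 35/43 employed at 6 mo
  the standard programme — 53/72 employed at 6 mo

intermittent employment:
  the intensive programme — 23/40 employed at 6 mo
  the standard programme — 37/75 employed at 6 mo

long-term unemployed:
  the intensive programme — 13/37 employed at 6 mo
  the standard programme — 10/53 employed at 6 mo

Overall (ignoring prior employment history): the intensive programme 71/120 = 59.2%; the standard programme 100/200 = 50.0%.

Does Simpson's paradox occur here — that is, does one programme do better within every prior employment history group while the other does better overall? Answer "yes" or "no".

Within each prior employment history level (recent employment 81.4% vs 73.6%; intermittent employment 57.5% vs 49.3%; long-term unemployed 35.1% vs 18.9%), the intensive programme has the higher rate every time. Pooled: 59.2% vs 50.0% — the intensive programme has the higher rate overall. They agree.

no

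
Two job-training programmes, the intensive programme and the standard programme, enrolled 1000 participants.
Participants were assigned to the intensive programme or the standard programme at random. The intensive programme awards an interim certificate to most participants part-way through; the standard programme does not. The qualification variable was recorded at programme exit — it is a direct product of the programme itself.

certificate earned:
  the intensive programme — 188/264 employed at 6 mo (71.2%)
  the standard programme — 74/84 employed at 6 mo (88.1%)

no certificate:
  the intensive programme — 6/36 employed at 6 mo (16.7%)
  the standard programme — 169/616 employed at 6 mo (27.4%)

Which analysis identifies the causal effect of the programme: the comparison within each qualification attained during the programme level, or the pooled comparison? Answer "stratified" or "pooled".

pooled

Qualification attained during the programme lies on the pathway programme → qualification attained during the programme → outcome, so adjusting for it blocks the indirect effect. For the total causal effect of programme, use the unadjusted pooled rates.
Pooled: the intensive programme 64.7% vs the standard programme 34.7%; the intensive programme is higher overall.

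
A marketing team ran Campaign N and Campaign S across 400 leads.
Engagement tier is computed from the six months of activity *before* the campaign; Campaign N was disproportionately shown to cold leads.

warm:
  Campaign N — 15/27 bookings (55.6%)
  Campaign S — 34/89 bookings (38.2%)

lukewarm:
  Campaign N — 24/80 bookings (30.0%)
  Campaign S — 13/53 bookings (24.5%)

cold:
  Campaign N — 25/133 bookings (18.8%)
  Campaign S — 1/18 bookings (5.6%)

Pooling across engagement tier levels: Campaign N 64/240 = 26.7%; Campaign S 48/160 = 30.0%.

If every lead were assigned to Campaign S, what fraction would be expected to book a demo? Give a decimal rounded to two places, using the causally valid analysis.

Campaign N is higher inside every engagement tier stratum but Campaign S is higher in aggregate. Whether to stratify depends on how engagement tier relates to the campaign.
The imbalance in engagement tier arose from how leads were allocated, not from anything the campaign did; and engagement tier independently affects the outcome. The pooled gap is confounded — condition on engagement tier.
Standardising Campaign S to the population engagement tier mix: 0.290·34/89 + 0.333·13/53 + 0.378·1/18 = 0.213.

0.21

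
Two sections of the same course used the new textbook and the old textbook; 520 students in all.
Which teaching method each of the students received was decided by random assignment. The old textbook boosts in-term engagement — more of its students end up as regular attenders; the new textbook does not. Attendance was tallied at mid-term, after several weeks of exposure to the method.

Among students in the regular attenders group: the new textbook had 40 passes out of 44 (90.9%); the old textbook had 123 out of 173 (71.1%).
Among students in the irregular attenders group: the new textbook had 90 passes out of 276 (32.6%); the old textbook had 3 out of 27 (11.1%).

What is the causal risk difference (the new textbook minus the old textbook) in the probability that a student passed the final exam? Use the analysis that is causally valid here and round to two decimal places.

the new textbook is higher inside every mid-term attendance stratum but the old textbook is higher in aggregate. Whether to stratify depends on how mid-term attendance relates to the teaching method.
Mid-term attendance here is a post-treatment variable shaped by the teaching method; conditioning on it would introduce bias rather than remove it. The overall comparison is the causal one.
The causal difference is the pooled difference: 0.406 − 0.630 = -0.224.

-0.22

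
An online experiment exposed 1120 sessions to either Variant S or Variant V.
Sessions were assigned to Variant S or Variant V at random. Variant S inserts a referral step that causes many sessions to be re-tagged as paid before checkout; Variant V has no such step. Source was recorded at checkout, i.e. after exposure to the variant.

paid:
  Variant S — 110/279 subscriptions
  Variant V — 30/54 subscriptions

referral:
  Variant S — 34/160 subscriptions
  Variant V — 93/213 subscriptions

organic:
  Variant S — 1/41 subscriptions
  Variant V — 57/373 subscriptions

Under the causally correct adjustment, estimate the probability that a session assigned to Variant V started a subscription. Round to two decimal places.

0.28

The traffic source-specific comparison favours Variant V throughout, but the pooled figures favour Variant S. The question is whether to condition on traffic source.
Stratifying would compare variants among sessions the variants themselves sorted into traffic source groups — a form of selection on an intermediate. The unconditioned pooled rates give the total causal effect.
So P(outcome | do(Variant V)) is just the pooled rate for Variant V: 180/640 = 0.281.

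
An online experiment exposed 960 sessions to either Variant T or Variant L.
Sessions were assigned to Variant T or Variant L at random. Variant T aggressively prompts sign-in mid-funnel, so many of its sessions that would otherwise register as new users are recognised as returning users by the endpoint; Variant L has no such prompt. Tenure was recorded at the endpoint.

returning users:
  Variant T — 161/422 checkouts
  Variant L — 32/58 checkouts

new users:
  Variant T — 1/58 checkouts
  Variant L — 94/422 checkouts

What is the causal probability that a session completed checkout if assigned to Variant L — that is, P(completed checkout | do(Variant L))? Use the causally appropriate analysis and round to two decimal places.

0.26

The stratified and pooled comparisons disagree (Variant L wins within each user tenure; Variant T wins overall), so the answer turns on the causal role of user tenure.
The distribution of user tenure is itself part of what the variant does — it is an intermediate outcome. Holding it fixed would remove that part of the effect; the total effect is the pooled difference.
So P(outcome | do(Variant L)) is just the pooled rate for Variant L: 126/480 = 0.263.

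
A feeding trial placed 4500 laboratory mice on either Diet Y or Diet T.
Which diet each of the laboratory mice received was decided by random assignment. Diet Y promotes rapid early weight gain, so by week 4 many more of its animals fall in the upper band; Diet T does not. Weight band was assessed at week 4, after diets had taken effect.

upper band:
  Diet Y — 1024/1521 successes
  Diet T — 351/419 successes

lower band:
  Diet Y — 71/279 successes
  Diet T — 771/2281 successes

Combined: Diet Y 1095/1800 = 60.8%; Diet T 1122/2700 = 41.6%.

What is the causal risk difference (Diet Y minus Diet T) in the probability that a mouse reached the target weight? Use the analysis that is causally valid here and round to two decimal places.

+0.19

Within every week-4 weight band level Diet T has the higher rate, yet pooled Diet Y does — Simpson's reversal.
Because the diet influences week-4 weight band, week-4 weight band is a post-treatment mediator, not a confounder. Stratifying on it would bias the estimate; the causal effect is the crude pooled difference.
The causal difference is the pooled difference: 0.608 − 0.416 = +0.193.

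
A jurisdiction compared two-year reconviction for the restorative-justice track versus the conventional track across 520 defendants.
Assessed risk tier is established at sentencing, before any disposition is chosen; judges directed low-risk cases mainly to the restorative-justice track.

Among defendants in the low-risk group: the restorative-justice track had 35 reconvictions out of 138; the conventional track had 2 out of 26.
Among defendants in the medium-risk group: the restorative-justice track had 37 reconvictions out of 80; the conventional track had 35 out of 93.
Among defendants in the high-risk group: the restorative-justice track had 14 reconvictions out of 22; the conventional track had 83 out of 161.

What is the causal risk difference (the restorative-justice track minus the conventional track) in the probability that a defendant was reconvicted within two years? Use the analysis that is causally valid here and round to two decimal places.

+0.13

the conventional track is lower inside every assessed risk tier stratum but the restorative-justice track is lower in aggregate. Whether to stratify depends on how assessed risk tier relates to the disposition.
Assessed risk tier satisfies the back-door criterion: it is not a descendant of the disposition, and it blocks the spurious path from disposition to outcome. Adjusting for it (i.e., using the within-assessed risk tier rates) gives the causal effect.
Adjusting over the population distribution of assessed risk tier: 0.315·(0.254−0.077) + 0.333·(0.463−0.376) + 0.352·(0.636−0.516) = +0.127.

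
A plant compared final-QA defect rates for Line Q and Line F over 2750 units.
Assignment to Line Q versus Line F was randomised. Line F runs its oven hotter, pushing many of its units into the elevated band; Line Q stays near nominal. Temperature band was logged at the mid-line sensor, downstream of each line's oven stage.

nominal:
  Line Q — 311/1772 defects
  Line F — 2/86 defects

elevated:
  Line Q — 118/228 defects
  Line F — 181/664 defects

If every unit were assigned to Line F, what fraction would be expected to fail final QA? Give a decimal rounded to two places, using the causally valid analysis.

In-process temperature band is recorded after the line and is itself shifted by it — it sits on the causal path from line to outcome. Conditioning on a mediator would strip out part of the effect we want; the pooled comparison gives the total causal effect.
So P(outcome | do(Line F)) is just the pooled rate for Line F: 183/750 = 0.244.

0.24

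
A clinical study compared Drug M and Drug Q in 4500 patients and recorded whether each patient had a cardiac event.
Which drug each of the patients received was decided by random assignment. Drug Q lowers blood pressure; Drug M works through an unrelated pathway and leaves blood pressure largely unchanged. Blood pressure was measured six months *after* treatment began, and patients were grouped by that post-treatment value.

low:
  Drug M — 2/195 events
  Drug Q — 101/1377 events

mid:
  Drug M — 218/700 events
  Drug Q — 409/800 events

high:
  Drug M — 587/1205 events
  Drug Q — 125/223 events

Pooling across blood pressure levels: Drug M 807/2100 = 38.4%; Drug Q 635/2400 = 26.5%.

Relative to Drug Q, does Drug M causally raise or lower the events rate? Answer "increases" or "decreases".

Blood pressure lies on the pathway drug → blood pressure → outcome, so adjusting for it blocks the indirect effect. For the total causal effect of drug, use the unadjusted pooled rates.
Pooled: Drug M 38.4% vs Drug Q 26.5%; Drug Q is lower overall.

increases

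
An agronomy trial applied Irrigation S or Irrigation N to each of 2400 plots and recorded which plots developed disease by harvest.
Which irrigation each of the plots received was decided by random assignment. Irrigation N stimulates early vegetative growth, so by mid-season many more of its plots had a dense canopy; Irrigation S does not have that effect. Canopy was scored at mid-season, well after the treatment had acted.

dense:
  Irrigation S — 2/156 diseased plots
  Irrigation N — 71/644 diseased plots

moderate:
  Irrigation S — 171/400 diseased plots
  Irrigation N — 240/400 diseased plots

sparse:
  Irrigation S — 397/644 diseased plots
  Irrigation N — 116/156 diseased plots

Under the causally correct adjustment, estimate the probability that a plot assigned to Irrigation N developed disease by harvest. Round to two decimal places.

The stratified and pooled comparisons disagree (Irrigation S wins within each mid-season canopy; Irrigation N wins overall), so the answer turns on the causal role of mid-season canopy.
Mid-season canopy here is a post-treatment variable shaped by the irrigation; conditioning on it would introduce bias rather than remove it. The overall comparison is the causal one.
So P(outcome | do(Irrigation N)) is just the pooled rate for Irrigation N: 427/1200 = 0.356.

0.36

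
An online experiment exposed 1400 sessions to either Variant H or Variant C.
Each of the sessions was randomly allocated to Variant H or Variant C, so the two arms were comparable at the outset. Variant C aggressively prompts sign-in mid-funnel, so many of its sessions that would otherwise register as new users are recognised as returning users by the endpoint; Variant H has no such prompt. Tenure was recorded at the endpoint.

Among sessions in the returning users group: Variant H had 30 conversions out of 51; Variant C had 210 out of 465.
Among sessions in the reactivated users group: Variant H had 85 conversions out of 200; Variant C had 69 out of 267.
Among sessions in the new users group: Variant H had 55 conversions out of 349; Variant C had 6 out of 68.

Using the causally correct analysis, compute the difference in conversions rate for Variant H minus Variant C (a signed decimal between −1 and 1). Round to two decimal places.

-0.07

The user tenure-specific comparison favours Variant H throughout, but the pooled figures favour Variant C. The question is whether to condition on user tenure.
User tenure here is a post-treatment variable shaped by the variant; conditioning on it would introduce bias rather than remove it. The overall comparison is the causal one.
The causal difference is the pooled difference: 0.283 − 0.356 = -0.073.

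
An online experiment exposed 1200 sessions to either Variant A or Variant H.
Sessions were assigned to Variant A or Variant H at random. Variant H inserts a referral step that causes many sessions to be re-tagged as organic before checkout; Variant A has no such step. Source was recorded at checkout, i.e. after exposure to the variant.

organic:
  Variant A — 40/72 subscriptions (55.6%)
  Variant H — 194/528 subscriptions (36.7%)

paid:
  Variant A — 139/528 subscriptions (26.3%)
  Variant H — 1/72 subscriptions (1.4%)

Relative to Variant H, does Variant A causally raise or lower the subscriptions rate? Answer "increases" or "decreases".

Because the variant influences traffic source, traffic source is a post-treatment mediator, not a confounder. Stratifying on it would bias the estimate; the causal effect is the crude pooled difference.
Pooled: Variant A 29.8% vs Variant H 32.5%; Variant H is higher overall.

decreases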